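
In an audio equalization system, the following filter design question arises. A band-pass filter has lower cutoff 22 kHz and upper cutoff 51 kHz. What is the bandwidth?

Bandwidth = f_high - f_low
= 51 kHz - 22 kHz = 29 kHz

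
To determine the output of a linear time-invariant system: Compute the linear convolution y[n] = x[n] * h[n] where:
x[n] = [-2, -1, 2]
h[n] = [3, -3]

y[n] = sum_k x[k]*h[n-k]. Output length = len(x) + len(h) - 1 = 3 + 2 - 1 = 4.
y[0] = -2*3 = -6
y[1] = -1*3 + -2*-3 = 3
y[2] = 2*3 + -1*-3 = 9
y[3] = 2*-3 = -6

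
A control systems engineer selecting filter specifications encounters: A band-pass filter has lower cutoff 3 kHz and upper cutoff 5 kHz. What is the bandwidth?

Bandwidth = f_high - f_low
= 5 kHz - 3 kHz = 2 kHz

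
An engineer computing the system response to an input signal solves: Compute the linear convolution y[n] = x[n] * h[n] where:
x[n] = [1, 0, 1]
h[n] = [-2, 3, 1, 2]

y[n] = sum_k x[k]*h[n-k]. Output length = len(x) + len(h) - 1 = 3 + 4 - 1 = 6.
y[0] = 1*-2 = -2
y[1] = 0*-2 + 1*3 = 3
y[2] = 1*-2 + 0*3 + 1*1 = -1
y[3] = 1*3 + 0*1 + 1*2 = 5
y[4] = 1*1 + 0*2 = 1
y[5] = 1*2 = 2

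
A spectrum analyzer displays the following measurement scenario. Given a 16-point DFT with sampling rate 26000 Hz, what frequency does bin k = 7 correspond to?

The frequency of DFT bin k is: f_k = k * f_s / N
f_7 = 7 * 26000 / 16 = 11375 Hz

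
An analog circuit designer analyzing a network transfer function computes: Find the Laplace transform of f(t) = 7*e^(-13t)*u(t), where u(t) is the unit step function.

Standard Laplace transform pair:
e^(-at)*u(t) <-> 1/(s+a)
With a = 13: L{7*e^(-13t)*u(t)} = 7/(s+13), ROC: Re(s) > -13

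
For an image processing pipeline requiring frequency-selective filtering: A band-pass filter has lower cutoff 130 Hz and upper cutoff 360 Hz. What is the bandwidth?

Bandwidth = f_high - f_low
= 360 Hz - 130 Hz = 230 Hz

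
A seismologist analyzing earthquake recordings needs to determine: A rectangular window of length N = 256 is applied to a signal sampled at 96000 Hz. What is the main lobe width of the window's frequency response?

For a rectangular window of length N,
the main lobe width in frequency is 2*f_s/N.
= 2*96000/256 = 750 Hz
This determines the minimum frequency separation for resolving two sinusoids.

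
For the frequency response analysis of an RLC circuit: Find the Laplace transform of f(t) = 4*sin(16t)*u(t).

Standard pair: sin(wt)*u(t) <-> w/(s^2+w^2)
With w = 16: L{4*sin(16t)*u(t)} = 64/(s^2+256)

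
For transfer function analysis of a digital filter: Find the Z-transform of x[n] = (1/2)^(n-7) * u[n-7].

Time-shifting property: if X(z) = Z{x[n]}, then Z{x[n-d]} = z^(-d) * X(z)
X(z) = z/(z - 1/2) for x[n] = (1/2)^n * u[n]
Z{x[n-7]} = z^(-7) * z/(z - 1/2) = z^(-6)/(z - 1/2)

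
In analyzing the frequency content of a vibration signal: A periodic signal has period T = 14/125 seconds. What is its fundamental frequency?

The fundamental frequency is the reciprocal of the period.
f = 1/T = 1/(14/125) = 125/14 Hz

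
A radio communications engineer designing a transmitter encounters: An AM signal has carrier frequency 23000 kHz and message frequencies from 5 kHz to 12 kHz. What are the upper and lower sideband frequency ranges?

Upper sideband (USB) = fc + [fm_low, fm_high] = 23000 + [5, 12] = [23005, 23012] kHz
Lower sideband (LSB) = fc - [fm_high, fm_low] = 23000 - [12, 5] = [22988, 22995] kHz
Total occupied spectrum: 22988 kHz to 23012 kHz (plus carrier at 23000 kHz)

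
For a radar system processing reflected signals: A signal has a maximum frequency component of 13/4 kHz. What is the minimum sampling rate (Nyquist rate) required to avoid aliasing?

By the Nyquist-Shannon sampling theorem,
the minimum sampling rate (Nyquist rate) must be at least 2 * f_max.
Nyquist rate = 2 * 13/4 kHz = 13/2 kHz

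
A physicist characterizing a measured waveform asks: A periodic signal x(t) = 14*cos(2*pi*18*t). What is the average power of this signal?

Average power of A*cos(wt) is A^2/2.
P = 14^2 / 2 = 196/2 = 98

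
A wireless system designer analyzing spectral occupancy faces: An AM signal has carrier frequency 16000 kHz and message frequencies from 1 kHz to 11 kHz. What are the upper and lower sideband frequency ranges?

Upper sideband (USB) = fc + [fm_low, fm_high] = 16000 + [1, 11] = [16001, 16011] kHz
Lower sideband (LSB) = fc - [fm_high, fm_low] = 16000 - [11, 1] = [15989, 15999] kHz
Total occupied spectrum: 15989 kHz to 16011 kHz (plus carrier at 16000 kHz)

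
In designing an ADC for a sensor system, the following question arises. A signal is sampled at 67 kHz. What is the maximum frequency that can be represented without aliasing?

The maximum frequency that can be represented without aliasing
is the Nyquist frequency: f_max = f_s / 2 = 67 kHz / 2 = 67/2 kHz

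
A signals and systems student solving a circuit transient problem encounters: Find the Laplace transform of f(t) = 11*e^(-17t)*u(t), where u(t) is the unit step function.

Standard Laplace transform pair:
e^(-at)*u(t) <-> 1/(s+a)
With a = 17: L{11*e^(-17t)*u(t)} = 11/(s+17), ROC: Re(s) > -17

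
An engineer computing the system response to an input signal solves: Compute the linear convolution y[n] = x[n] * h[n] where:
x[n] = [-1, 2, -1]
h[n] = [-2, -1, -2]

y[n] = sum_k x[k]*h[n-k]. Output length = len(x) + len(h) - 1 = 3 + 3 - 1 = 5.
y[0] = -1*-2 = 2
y[1] = 2*-2 + -1*-1 = -3
y[2] = -1*-2 + 2*-1 + -1*-2 = 2
y[3] = -1*-1 + 2*-2 = -3
y[4] = -1*-2 = 2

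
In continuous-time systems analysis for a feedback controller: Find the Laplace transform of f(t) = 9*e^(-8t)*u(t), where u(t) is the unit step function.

Standard Laplace transform pair:
e^(-at)*u(t) <-> 1/(s+a)
With a = 8: L{9*e^(-8t)*u(t)} = 9/(s+8), ROC: Re(s) > -8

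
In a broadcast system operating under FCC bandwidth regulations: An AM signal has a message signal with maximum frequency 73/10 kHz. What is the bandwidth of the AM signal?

In AM (double-sideband), the bandwidth is twice the message frequency.
BW = 2 * f_m = 2 * 73/10 kHz = 73/5 kHz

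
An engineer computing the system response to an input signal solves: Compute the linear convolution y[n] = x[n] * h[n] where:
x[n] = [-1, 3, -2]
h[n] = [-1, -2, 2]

y[n] = sum_k x[k]*h[n-k]. Output length = len(x) + len(h) - 1 = 3 + 3 - 1 = 5.
y[0] = -1*-1 = 1
y[1] = 3*-1 + -1*-2 = -1
y[2] = -2*-1 + 3*-2 + -1*2 = -6
y[3] = -2*-2 + 3*2 = 10
y[4] = -2*2 = -4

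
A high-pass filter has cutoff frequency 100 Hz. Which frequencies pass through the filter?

A high-pass filter passes all frequencies above the cutoff frequency 100 Hz and attenuates lower frequencies.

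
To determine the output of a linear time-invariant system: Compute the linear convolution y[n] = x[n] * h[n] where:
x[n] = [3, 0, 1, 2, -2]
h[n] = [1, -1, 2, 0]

y[n] = sum_k x[k]*h[n-k]. Output length = len(x) + len(h) - 1 = 5 + 4 - 1 = 8.
y[0] = 3*1 = 3
y[1] = 0*1 + 3*-1 = -3
y[2] = 1*1 + 0*-1 + 3*2 = 7
y[3] = 2*1 + 1*-1 + 0*2 + 3*0 = 1
y[4] = -2*1 + 2*-1 + 1*2 + 0*0 = -2
y[5] = -2*-1 + 2*2 + 1*0 = 6
y[6] = -2*2 + 2*0 = -4
y[7] = -2*0 = 0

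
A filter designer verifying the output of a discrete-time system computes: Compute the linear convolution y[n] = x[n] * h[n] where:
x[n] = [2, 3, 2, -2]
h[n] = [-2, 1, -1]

y[n] = sum_k x[k]*h[n-k]. Output length = len(x) + len(h) - 1 = 4 + 3 - 1 = 6.
y[0] = 2*-2 = -4
y[1] = 3*-2 + 2*1 = -4
y[2] = 2*-2 + 3*1 + 2*-1 = -3
y[3] = -2*-2 + 2*1 + 3*-1 = 3
y[4] = -2*1 + 2*-1 = -4
y[5] = -2*-1 = 2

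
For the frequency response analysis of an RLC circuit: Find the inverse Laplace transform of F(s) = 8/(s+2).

Standard pair: k/(s+a) <-> k*e^(-at)*u(t)
With k=8, a=2: f(t) = 8*e^(-2t)*u(t)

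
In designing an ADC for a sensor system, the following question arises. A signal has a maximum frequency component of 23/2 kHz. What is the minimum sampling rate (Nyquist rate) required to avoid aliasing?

By the Nyquist-Shannon sampling theorem,
the minimum sampling rate (Nyquist rate) must be at least 2 * f_max.
Nyquist rate = 2 * 23/2 kHz = 23 kHz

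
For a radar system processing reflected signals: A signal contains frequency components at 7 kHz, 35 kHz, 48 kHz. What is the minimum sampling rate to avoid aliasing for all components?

The highest frequency component is f_max = 48 kHz.
Nyquist rate = 2 * f_max = 2 * 48 kHz = 96 kHz.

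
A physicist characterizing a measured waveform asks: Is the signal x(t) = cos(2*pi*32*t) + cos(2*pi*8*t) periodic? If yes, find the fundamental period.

f1 = 32 Hz, f2 = 8 Hz
Period T1 = 1/32, T2 = 1/8
Ratio T1/T2 = 8/32, which is rational.
The signal is periodic with fundamental period T = 1/GCD(32,8) = 1/8 s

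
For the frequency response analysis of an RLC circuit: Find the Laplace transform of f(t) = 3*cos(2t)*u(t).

Standard pair: cos(wt)*u(t) <-> s/(s^2+w^2)
With w = 2: L{3*cos(2t)*u(t)} = 3s/(s^2+4)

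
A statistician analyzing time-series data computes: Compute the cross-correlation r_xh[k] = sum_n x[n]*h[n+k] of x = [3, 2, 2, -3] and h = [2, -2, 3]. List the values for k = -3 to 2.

Both sequences indexed from 0 and zero outside their support.
Lags with overlap: k = -3 to 2.
  r_xh[-3] = x[3]*h[0] = -6
  r_xh[-2] = x[2]*h[0] + x[3]*h[1] = 10
  r_xh[-1] = x[1]*h[0] + x[2]*h[1] + x[3]*h[2] = -9
  r_xh[0] = x[0]*h[0] + x[1]*h[1] + x[2]*h[2] = 8
  r_xh[1] = x[0]*h[1] + x[1]*h[2] = 0
  r_xh[2] = x[0]*h[2] = 9
r_xh = [-6, 10, -9, 8, 0, 9] (for k = -3, ..., 2)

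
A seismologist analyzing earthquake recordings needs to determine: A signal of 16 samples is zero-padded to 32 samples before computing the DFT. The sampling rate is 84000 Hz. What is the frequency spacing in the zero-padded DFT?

Original DFT: N = 16, resolution = f_s/N = 84000/16 = 5250 Hz
Zero-padded DFT: N = 32, resolution = f_s/N = 84000/32 = 2625 Hz
Zero-padding interpolates the spectrum (finer frequency grid)
but does NOT improve the true spectral resolution (ability to resolve close frequencies).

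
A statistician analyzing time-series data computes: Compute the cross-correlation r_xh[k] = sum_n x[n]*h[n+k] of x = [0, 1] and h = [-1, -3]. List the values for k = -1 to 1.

Both sequences indexed from 0 and zero outside their support.
Lags with overlap: k = -1 to 1.
  r_xh[-1] = x[1]*h[0] = -1
  r_xh[0] = x[0]*h[0] + x[1]*h[1] = -3
  r_xh[1] = x[0]*h[1] = 0
r_xh = [-1, -3, 0] (for k = -1, ..., 1)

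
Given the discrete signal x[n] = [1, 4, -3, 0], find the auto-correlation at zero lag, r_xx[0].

The auto-correlation at zero lag r_xx[0] equals the signal energy.
r_xx[0] = sum of x[n]^2 = 1^2 + 4^2 + (-3)^2 + 0^2
= 1 + 16 + 9 + 0 = 26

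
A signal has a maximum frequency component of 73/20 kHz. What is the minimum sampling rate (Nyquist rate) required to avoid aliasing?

By the Nyquist-Shannon sampling theorem,
the minimum sampling rate (Nyquist rate) must be at least 2 * f_max.
Nyquist rate = 2 * 73/20 kHz = 73/10 kHz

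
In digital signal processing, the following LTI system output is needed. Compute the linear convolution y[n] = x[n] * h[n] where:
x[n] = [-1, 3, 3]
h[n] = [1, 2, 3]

y[n] = sum_k x[k]*h[n-k]. Output length = len(x) + len(h) - 1 = 3 + 3 - 1 = 5.
y[0] = -1*1 = -1
y[1] = 3*1 + -1*2 = 1
y[2] = 3*1 + 3*2 + -1*3 = 6
y[3] = 3*2 + 3*3 = 15
y[4] = 3*3 = 9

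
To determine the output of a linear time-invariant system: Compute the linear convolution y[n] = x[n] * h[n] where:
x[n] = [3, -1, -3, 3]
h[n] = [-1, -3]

y[n] = sum_k x[k]*h[n-k]. Output length = len(x) + len(h) - 1 = 4 + 2 - 1 = 5.
y[0] = 3*-1 = -3
y[1] = -1*-1 + 3*-3 = -8
y[2] = -3*-1 + -1*-3 = 6
y[3] = 3*-1 + -3*-3 = 6
y[4] = 3*-3 = -9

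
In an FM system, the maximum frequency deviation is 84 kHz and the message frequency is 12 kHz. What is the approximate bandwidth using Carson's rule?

Carson's rule: BW = 2*(delta_f + f_m)
= 2*(84 + 12) kHz = 192 kHz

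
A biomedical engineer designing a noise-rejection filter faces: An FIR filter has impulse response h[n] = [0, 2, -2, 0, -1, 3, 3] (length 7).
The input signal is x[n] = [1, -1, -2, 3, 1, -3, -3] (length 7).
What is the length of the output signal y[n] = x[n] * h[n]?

For linear convolution, the output length is:
len(y) = len(x) + len(h) - 1 = 7 + 7 - 1 = 13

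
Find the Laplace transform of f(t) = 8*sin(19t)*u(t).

Standard pair: sin(wt)*u(t) <-> w/(s^2+w^2)
With w = 19: L{8*sin(19t)*u(t)} = 152/(s^2+361)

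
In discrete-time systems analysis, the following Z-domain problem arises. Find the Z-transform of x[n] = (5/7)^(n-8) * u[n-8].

Time-shifting property: if X(z) = Z{x[n]}, then Z{x[n-d]} = z^(-d) * X(z)
X(z) = z/(z - 5/7) for x[n] = (5/7)^n * u[n]
Z{x[n-8]} = z^(-8) * z/(z - 5/7) = z^(-7)/(z - 5/7)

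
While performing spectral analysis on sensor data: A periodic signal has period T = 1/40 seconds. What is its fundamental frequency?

The fundamental frequency is the reciprocal of the period.
f = 1/T = 1/(1/40) = 40 Hz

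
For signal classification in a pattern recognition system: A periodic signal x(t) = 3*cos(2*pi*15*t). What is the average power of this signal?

Average power of A*cos(wt) is A^2/2.
P = 3^2 / 2 = 9/2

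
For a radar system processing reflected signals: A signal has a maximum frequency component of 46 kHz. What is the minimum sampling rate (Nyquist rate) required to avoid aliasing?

By the Nyquist-Shannon sampling theorem,
the minimum sampling rate (Nyquist rate) must be at least 2 * f_max.
Nyquist rate = 2 * 46 kHz = 92 kHz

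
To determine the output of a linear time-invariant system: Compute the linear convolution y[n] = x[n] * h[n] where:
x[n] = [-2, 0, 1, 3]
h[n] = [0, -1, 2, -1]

y[n] = sum_k x[k]*h[n-k]. Output length = len(x) + len(h) - 1 = 4 + 4 - 1 = 7.
y[0] = -2*0 = 0
y[1] = 0*0 + -2*-1 = 2
y[2] = 1*0 + 0*-1 + -2*2 = -4
y[3] = 3*0 + 1*-1 + 0*2 + -2*-1 = 1
y[4] = 3*-1 + 1*2 + 0*-1 = -1
y[5] = 3*2 + 1*-1 = 5
y[6] = 3*-1 = -3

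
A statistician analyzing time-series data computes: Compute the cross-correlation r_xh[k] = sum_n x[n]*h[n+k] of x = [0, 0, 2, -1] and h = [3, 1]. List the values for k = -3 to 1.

Both sequences indexed from 0 and zero outside their support.
Lags with overlap: k = -3 to 1.
  r_xh[-3] = x[3]*h[0] = -3
  r_xh[-2] = x[2]*h[0] + x[3]*h[1] = 5
  r_xh[-1] = x[1]*h[0] + x[2]*h[1] = 2
  r_xh[0] = x[0]*h[0] + x[1]*h[1] = 0
  r_xh[1] = x[0]*h[1] = 0
r_xh = [-3, 5, 2, 0, 0] (for k = -3, ..., 1)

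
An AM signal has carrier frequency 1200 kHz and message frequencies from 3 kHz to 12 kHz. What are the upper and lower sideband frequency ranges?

Upper sideband (USB) = fc + [fm_low, fm_high] = 1200 + [3, 12] = [1203, 1212] kHz
Lower sideband (LSB) = fc - [fm_high, fm_low] = 1200 - [12, 3] = [1188, 1197] kHz
Total occupied spectrum: 1188 kHz to 1212 kHz (plus carrier at 1200 kHz)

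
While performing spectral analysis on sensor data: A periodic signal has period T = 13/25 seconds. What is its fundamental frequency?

The fundamental frequency is the reciprocal of the period.
f = 1/T = 1/(13/25) = 25/13 Hz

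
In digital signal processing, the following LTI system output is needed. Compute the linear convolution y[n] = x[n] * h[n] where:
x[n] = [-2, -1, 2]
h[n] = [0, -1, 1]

y[n] = sum_k x[k]*h[n-k]. Output length = len(x) + len(h) - 1 = 3 + 3 - 1 = 5.
y[0] = -2*0 = 0
y[1] = -1*0 + -2*-1 = 2
y[2] = 2*0 + -1*-1 + -2*1 = -1
y[3] = 2*-1 + -1*1 = -3
y[4] = 2*1 = 2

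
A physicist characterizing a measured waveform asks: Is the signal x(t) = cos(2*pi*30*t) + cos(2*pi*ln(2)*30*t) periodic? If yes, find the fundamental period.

f1 = 30 Hz, f2 = 30*ln(2) Hz
Ratio f2/f1 = ln(2), which is irrational.
Since the frequency ratio is irrational, no common period exists.
The signal is not periodic.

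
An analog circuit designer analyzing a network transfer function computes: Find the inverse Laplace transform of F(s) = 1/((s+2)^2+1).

Standard pair: w/((s+a)^2+w^2) <-> e^(-at)*sin(wt)*u(t)
With a=2, w=1: f(t) = e^(-2t)*sin(t)*u(t)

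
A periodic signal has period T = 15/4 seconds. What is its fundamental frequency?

The fundamental frequency is the reciprocal of the period.
f = 1/T = 1/(15/4) = 4/15 Hz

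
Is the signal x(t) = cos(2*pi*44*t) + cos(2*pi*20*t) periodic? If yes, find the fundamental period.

f1 = 44 Hz, f2 = 20 Hz
Period T1 = 1/44, T2 = 1/20
Ratio T1/T2 = 20/44, which is rational.
The signal is periodic with fundamental period T = 1/GCD(44,20) = 1/4 s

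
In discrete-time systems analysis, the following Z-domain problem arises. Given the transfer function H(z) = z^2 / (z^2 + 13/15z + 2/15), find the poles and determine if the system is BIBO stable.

Poles are roots of the denominator: z^2 + 13/15z + 2/15 = 0.
Quadratic formula: z = [-(13/15) +/- sqrt((13/15)^2 - 4*(2/15))] / 2
Discriminant = 169/225 - 8/15 = 49/225; sqrt = 7/15.
z = (-13/15 +/- 7/15) / 2 => z = -1/5 or z = -2/3.
|p1| = 2/3, |p2| = 1/5.
For BIBO stability, all poles must lie inside the unit circle (|p| < 1).
System is STABLE since both |p| < 1.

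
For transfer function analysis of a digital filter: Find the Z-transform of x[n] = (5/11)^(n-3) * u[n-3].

Time-shifting property: if X(z) = Z{x[n]}, then Z{x[n-d]} = z^(-d) * X(z)
X(z) = z/(z - 5/11) for x[n] = (5/11)^n * u[n]
Z{x[n-3]} = z^(-3) * z/(z - 5/11) = z^(-2)/(z - 5/11)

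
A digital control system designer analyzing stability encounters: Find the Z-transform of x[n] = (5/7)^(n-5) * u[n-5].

Time-shifting property: if X(z) = Z{x[n]}, then Z{x[n-d]} = z^(-d) * X(z)
X(z) = z/(z - 5/7) for x[n] = (5/7)^n * u[n]
Z{x[n-5]} = z^(-5) * z/(z - 5/7) = z^(-4)/(z - 5/7)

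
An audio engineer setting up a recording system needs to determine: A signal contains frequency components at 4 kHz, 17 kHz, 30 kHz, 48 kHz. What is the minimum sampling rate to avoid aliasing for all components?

The highest frequency component is f_max = 48 kHz.
Nyquist rate = 2 * f_max = 2 * 48 kHz = 96 kHz.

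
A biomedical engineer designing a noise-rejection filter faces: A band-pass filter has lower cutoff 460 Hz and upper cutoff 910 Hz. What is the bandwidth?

Bandwidth = f_high - f_low
= 910 Hz - 460 Hz = 450 Hz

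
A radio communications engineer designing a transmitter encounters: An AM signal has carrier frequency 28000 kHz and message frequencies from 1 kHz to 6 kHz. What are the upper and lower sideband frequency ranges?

Upper sideband (USB) = fc + [fm_low, fm_high] = 28000 + [1, 6] = [28001, 28006] kHz
Lower sideband (LSB) = fc - [fm_high, fm_low] = 28000 - [6, 1] = [27994, 27999] kHz
Total occupied spectrum: 27994 kHz to 28006 kHz (plus carrier at 28000 kHz)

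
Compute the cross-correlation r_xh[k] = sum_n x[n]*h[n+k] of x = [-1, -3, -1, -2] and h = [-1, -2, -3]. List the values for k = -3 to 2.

Both sequences indexed from 0 and zero outside their support.
Lags with overlap: k = -3 to 2.
  r_xh[-3] = x[3]*h[0] = 2
  r_xh[-2] = x[2]*h[0] + x[3]*h[1] = 5
  r_xh[-1] = x[1]*h[0] + x[2]*h[1] + x[3]*h[2] = 11
  r_xh[0] = x[0]*h[0] + x[1]*h[1] + x[2]*h[2] = 10
  r_xh[1] = x[0]*h[1] + x[1]*h[2] = 11
  r_xh[2] = x[0]*h[2] = 3
r_xh = [2, 5, 11, 10, 11, 3] (for k = -3, ..., 2)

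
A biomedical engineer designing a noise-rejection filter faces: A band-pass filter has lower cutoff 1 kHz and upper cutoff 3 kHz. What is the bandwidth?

Bandwidth = f_high - f_low
= 3 kHz - 1 kHz = 2 kHz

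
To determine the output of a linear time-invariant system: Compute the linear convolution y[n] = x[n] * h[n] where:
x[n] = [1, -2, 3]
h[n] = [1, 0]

y[n] = sum_k x[k]*h[n-k]. Output length = len(x) + len(h) - 1 = 3 + 2 - 1 = 4.
y[0] = 1*1 = 1
y[1] = -2*1 + 1*0 = -2
y[2] = 3*1 + -2*0 = 3
y[3] = 3*0 = 0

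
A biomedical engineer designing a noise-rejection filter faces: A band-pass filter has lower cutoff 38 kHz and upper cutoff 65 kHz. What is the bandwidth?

Bandwidth = f_high - f_low
= 65 kHz - 38 kHz = 27 kHz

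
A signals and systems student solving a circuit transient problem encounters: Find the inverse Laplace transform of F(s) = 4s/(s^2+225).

Standard pair: s/(s^2+w^2) <-> cos(wt)*u(t)
With k=4, w=15: f(t) = 4*cos(15t)*u(t)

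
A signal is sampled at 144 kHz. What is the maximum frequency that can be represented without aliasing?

The maximum frequency that can be represented without aliasing
is the Nyquist frequency: f_max = f_s / 2 = 144 kHz / 2 = 72 kHz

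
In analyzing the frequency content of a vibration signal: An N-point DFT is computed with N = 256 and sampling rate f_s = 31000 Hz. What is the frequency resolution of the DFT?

DFT frequency resolution = f_s / N
= 31000 / 256 = 3875/32 Hz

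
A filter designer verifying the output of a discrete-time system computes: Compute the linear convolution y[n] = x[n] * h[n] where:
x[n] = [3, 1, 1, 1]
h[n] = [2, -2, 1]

y[n] = sum_k x[k]*h[n-k]. Output length = len(x) + len(h) - 1 = 4 + 3 - 1 = 6.
y[0] = 3*2 = 6
y[1] = 1*2 + 3*-2 = -4
y[2] = 1*2 + 1*-2 + 3*1 = 3
y[3] = 1*2 + 1*-2 + 1*1 = 1
y[4] = 1*-2 + 1*1 = -1
y[5] = 1*1 = 1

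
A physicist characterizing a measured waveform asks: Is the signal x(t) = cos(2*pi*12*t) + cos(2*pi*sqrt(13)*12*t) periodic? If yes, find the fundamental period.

f1 = 12 Hz, f2 = 12*sqrt(13) Hz
Ratio f2/f1 = sqrt(13), which is irrational.
Since the frequency ratio is irrational, no common period exists.
The signal is not periodic.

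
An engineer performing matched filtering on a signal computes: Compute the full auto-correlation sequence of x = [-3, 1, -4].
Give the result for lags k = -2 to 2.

r_xx[k] = sum_m x[m]*x[m+k], indexed from 0, for k = -2 to 2:
  r_xx[-2] = x[2]*x[0] = 12
  r_xx[-1] = x[1]*x[0] + x[2]*x[1] = -7
  r_xx[0] = x[0]*x[0] + x[1]*x[1] + x[2]*x[2] = 26
  r_xx[1] = x[0]*x[1] + x[1]*x[2] = -7
  r_xx[2] = x[0]*x[2] = 12
r_xx = [12, -7, 26, -7, 12]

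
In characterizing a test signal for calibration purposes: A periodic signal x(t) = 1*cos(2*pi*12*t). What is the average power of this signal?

Average power of A*cos(wt) is A^2/2.
P = 1^2 / 2 = 1/2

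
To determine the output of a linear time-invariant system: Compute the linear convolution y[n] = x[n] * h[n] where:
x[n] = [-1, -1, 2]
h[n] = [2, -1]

y[n] = sum_k x[k]*h[n-k]. Output length = len(x) + len(h) - 1 = 3 + 2 - 1 = 4.
y[0] = -1*2 = -2
y[1] = -1*2 + -1*-1 = -1
y[2] = 2*2 + -1*-1 = 5
y[3] = 2*-1 = -2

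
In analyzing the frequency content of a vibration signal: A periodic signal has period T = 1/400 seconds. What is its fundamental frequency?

The fundamental frequency is the reciprocal of the period.
f = 1/T = 1/(1/400) = 400 Hz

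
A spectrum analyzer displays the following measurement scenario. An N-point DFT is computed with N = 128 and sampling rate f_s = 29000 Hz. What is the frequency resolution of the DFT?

DFT frequency resolution = f_s / N
= 29000 / 128 = 3625/16 Hz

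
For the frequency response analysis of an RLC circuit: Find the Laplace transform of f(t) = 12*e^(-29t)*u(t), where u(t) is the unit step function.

Standard Laplace transform pair:
e^(-at)*u(t) <-> 1/(s+a)
With a = 29: L{12*e^(-29t)*u(t)} = 12/(s+29), ROC: Re(s) > -29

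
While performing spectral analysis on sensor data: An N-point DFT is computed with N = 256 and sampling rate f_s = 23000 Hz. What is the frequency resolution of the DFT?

DFT frequency resolution = f_s / N
= 23000 / 256 = 2875/32 Hz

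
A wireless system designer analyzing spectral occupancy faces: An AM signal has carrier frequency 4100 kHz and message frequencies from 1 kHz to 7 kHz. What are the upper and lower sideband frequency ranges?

Upper sideband (USB) = fc + [fm_low, fm_high] = 4100 + [1, 7] = [4101, 4107] kHz
Lower sideband (LSB) = fc - [fm_high, fm_low] = 4100 - [7, 1] = [4093, 4099] kHz
Total occupied spectrum: 4093 kHz to 4107 kHz (plus carrier at 4100 kHz)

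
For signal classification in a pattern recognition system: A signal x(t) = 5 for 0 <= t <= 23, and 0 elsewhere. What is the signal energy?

Energy = integral of |x(t)|^2 dt over the signal duration
= 5^2 * 23 = 25 * 23 = 575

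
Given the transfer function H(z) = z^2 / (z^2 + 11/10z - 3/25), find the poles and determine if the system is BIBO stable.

Poles are roots of the denominator: z^2 + 11/10z - 3/25 = 0.
Quadratic formula: z = [-(11/10) +/- sqrt((11/10)^2 - 4*(-3/25))] / 2
Discriminant = 121/100 + 12/25 = 169/100; sqrt = 13/10.
z = (-11/10 +/- 13/10) / 2 => z = 1/10 or z = -6/5.
|p1| = 6/5, |p2| = 1/10.
For BIBO stability, all poles must lie inside the unit circle (|p| < 1).
System is UNSTABLE since at least one |p| >= 1.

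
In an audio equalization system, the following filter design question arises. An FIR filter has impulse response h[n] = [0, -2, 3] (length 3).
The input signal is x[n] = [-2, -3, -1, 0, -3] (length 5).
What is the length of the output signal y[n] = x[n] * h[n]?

For linear convolution, the output length is:
len(y) = len(x) + len(h) - 1 = 5 + 3 - 1 = 7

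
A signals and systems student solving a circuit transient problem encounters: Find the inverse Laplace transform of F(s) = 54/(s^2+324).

Standard pair: w/(s^2+w^2) <-> sin(wt)*u(t)
Recognize w^2 = 324, so w = 18; numerator 54 = 3*18.
f(t) = 3*sin(18t)*u(t)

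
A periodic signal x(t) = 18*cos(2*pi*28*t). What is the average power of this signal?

Average power of A*cos(wt) is A^2/2.
P = 18^2 / 2 = 324/2 = 162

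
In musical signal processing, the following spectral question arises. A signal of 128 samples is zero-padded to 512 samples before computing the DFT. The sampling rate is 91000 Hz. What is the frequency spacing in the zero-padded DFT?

Original DFT: N = 128, resolution = f_s/N = 91000/128 = 11375/16 Hz
Zero-padded DFT: N = 512, resolution = f_s/N = 91000/512 = 11375/64 Hz
Zero-padding interpolates the spectrum (finer frequency grid)
but does NOT improve the true spectral resolution (ability to resolve close frequencies).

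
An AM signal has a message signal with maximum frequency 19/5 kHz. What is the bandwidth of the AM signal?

In AM (double-sideband), the bandwidth is twice the message frequency.
BW = 2 * f_m = 2 * 19/5 kHz = 38/5 kHz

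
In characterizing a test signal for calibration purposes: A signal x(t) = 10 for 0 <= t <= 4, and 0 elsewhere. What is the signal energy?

Energy = integral of |x(t)|^2 dt over the signal duration
= 10^2 * 4 = 100 * 4 = 400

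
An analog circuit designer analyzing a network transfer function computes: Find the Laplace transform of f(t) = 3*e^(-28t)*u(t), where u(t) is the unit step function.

Standard Laplace transform pair:
e^(-at)*u(t) <-> 1/(s+a)
With a = 28: L{3*e^(-28t)*u(t)} = 3/(s+28), ROC: Re(s) > -28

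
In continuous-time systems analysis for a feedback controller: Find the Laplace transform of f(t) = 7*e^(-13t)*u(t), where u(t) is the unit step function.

Standard Laplace transform pair:
e^(-at)*u(t) <-> 1/(s+a)
With a = 13: L{7*e^(-13t)*u(t)} = 7/(s+13), ROC: Re(s) > -13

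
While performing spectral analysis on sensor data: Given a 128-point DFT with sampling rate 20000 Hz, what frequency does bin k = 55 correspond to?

The frequency of DFT bin k is: f_k = k * f_s / N
f_55 = 55 * 20000 / 128 = 34375/4 Hz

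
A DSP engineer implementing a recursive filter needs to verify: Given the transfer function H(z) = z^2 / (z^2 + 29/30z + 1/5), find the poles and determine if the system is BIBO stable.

Poles are roots of the denominator: z^2 + 29/30z + 1/5 = 0.
Quadratic formula: z = [-(29/30) +/- sqrt((29/30)^2 - 4*(1/5))] / 2
Discriminant = 841/900 - 4/5 = 121/900; sqrt = 11/30.
z = (-29/30 +/- 11/30) / 2 => z = -3/10 or z = -2/3.
|p1| = 3/10, |p2| = 2/3.
For BIBO stability, all poles must lie inside the unit circle (|p| < 1).
System is STABLE since both |p| < 1.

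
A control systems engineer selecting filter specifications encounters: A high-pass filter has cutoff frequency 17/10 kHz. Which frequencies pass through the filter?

A high-pass filter passes all frequencies above the cutoff frequency 17/10 kHz and attenuates lower frequencies.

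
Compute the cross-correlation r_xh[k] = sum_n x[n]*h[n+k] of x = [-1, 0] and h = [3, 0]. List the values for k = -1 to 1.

Both sequences indexed from 0 and zero outside their support.
Lags with overlap: k = -1 to 1.
  r_xh[-1] = x[1]*h[0] = 0
  r_xh[0] = x[0]*h[0] + x[1]*h[1] = -3
  r_xh[1] = x[0]*h[1] = 0
r_xh = [0, -3, 0] (for k = -1, ..., 1)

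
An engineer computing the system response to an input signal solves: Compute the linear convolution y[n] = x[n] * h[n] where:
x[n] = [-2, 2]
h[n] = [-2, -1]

y[n] = sum_k x[k]*h[n-k]. Output length = len(x) + len(h) - 1 = 2 + 2 - 1 = 3.
y[0] = -2*-2 = 4
y[1] = 2*-2 + -2*-1 = -2
y[2] = 2*-1 = -2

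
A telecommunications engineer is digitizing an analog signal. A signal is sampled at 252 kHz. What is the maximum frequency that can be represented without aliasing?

The maximum frequency that can be represented without aliasing
is the Nyquist frequency: f_max = f_s / 2 = 252 kHz / 2 = 126 kHz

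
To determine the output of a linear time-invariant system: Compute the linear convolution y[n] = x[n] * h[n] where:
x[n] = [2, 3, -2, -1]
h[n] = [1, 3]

y[n] = sum_k x[k]*h[n-k]. Output length = len(x) + len(h) - 1 = 4 + 2 - 1 = 5.
y[0] = 2*1 = 2
y[1] = 3*1 + 2*3 = 9
y[2] = -2*1 + 3*3 = 7
y[3] = -1*1 + -2*3 = -7
y[4] = -1*3 = -3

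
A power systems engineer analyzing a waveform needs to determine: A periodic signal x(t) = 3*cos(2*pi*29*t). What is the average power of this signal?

Average power of A*cos(wt) is A^2/2.
P = 3^2 / 2 = 9/2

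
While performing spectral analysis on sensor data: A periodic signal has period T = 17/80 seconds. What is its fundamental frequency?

The fundamental frequency is the reciprocal of the period.
f = 1/T = 1/(17/80) = 80/17 Hz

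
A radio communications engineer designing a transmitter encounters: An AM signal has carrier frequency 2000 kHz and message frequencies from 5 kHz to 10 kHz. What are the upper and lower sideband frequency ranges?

Upper sideband (USB) = fc + [fm_low, fm_high] = 2000 + [5, 10] = [2005, 2010] kHz
Lower sideband (LSB) = fc - [fm_high, fm_low] = 2000 - [10, 5] = [1990, 1995] kHz
Total occupied spectrum: 1990 kHz to 2010 kHz (plus carrier at 2000 kHz)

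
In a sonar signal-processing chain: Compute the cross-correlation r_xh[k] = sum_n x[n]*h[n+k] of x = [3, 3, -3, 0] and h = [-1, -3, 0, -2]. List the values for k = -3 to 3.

Both sequences indexed from 0 and zero outside their support.
Lags with overlap: k = -3 to 3.
  r_xh[-3] = x[3]*h[0] = 0
  r_xh[-2] = x[2]*h[0] + x[3]*h[1] = 3
  r_xh[-1] = x[1]*h[0] + x[2]*h[1] + x[3]*h[2] = 6
  r_xh[0] = x[0]*h[0] + x[1]*h[1] + x[2]*h[2] + x[3]*h[3] = -12
  r_xh[1] = x[0]*h[1] + x[1]*h[2] + x[2]*h[3] = -3
  r_xh[2] = x[0]*h[2] + x[1]*h[3] = -6
  r_xh[3] = x[0]*h[3] = -6
r_xh = [0, 3, 6, -12, -3, -6, -6] (for k = -3, ..., 3)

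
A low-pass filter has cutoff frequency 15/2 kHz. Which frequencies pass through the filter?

A low-pass filter passes all frequencies below the cutoff frequency 15/2 kHz and attenuates higher frequencies.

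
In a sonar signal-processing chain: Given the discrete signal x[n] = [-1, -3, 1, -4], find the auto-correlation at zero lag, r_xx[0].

The auto-correlation at zero lag r_xx[0] equals the signal energy.
r_xx[0] = sum of x[n]^2 = (-1)^2 + (-3)^2 + 1^2 + (-4)^2
= 1 + 9 + 1 + 16 = 27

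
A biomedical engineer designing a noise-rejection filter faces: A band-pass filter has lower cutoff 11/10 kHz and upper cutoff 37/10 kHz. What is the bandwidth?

Bandwidth = f_high - f_low
= 37/10 kHz - 11/10 kHz = 13/5 kHz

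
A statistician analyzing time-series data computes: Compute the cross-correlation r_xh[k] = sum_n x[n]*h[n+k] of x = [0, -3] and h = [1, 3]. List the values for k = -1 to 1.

Both sequences indexed from 0 and zero outside their support.
Lags with overlap: k = -1 to 1.
  r_xh[-1] = x[1]*h[0] = -3
  r_xh[0] = x[0]*h[0] + x[1]*h[1] = -9
  r_xh[1] = x[0]*h[1] = 0
r_xh = [-3, -9, 0] (for k = -1, ..., 1)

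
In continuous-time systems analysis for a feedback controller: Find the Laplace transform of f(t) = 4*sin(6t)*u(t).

Standard pair: sin(wt)*u(t) <-> w/(s^2+w^2)
With w = 6: L{4*sin(6t)*u(t)} = 24/(s^2+36)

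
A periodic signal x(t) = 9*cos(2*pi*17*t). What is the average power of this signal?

Average power of A*cos(wt) is A^2/2.
P = 9^2 / 2 = 81/2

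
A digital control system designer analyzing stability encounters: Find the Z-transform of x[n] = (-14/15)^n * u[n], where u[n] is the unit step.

The Z-transform of a^n * u[n] is z/(z-a) for |z| > |a|.
Here a = -14/15, so X(z) = z/(z - (-14/15)) = 15z/(15z + 14)
ROC: |z| > 14/15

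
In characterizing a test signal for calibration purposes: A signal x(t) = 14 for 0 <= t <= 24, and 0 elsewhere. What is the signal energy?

Energy = integral of |x(t)|^2 dt over the signal duration
= 14^2 * 24 = 196 * 24 = 4704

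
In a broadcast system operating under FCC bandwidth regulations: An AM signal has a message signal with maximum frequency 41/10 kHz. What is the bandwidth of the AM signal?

In AM (double-sideband), the bandwidth is twice the message frequency.
BW = 2 * f_m = 2 * 41/10 kHz = 41/5 kHz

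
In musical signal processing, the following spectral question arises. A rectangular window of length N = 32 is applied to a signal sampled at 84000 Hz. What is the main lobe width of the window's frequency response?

For a rectangular window of length N,
the main lobe width in frequency is 2*f_s/N.
= 2*84000/32 = 5250 Hz
This determines the minimum frequency separation for resolving two sinusoids.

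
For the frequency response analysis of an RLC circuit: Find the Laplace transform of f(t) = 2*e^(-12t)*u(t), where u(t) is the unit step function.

Standard Laplace transform pair:
e^(-at)*u(t) <-> 1/(s+a)
With a = 12: L{2*e^(-12t)*u(t)} = 2/(s+12), ROC: Re(s) > -12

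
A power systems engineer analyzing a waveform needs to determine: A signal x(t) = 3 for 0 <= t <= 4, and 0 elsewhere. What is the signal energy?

Energy = integral of |x(t)|^2 dt over the signal duration
= 3^2 * 4 = 9 * 4 = 36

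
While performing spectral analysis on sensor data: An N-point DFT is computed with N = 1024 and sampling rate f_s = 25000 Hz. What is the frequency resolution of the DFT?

DFT frequency resolution = f_s / N
= 25000 / 1024 = 3125/128 Hz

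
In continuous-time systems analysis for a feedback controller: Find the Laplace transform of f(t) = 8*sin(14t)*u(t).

Standard pair: sin(wt)*u(t) <-> w/(s^2+w^2)
With w = 14: L{8*sin(14t)*u(t)} = 112/(s^2+196)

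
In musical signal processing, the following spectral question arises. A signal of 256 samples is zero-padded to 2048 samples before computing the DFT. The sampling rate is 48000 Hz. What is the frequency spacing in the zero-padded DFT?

Original DFT: N = 256, resolution = f_s/N = 48000/256 = 375/2 Hz
Zero-padded DFT: N = 2048, resolution = f_s/N = 48000/2048 = 375/16 Hz
Zero-padding interpolates the spectrum (finer frequency grid)
but does NOT improve the true spectral resolution (ability to resolve close frequencies).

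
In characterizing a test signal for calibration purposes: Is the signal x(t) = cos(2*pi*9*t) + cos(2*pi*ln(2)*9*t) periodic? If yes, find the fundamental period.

f1 = 9 Hz, f2 = 9*ln(2) Hz
Ratio f2/f1 = ln(2), which is irrational.
Since the frequency ratio is irrational, no common period exists.
The signal is not periodic.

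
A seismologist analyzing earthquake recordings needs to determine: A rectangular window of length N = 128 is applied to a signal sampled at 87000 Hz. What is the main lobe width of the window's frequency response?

For a rectangular window of length N,
the main lobe width in frequency is 2*f_s/N.
= 2*87000/128 = 10875/8 Hz
This determines the minimum frequency separation for resolving two sinusoids.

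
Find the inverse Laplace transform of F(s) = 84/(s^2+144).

Standard pair: w/(s^2+w^2) <-> sin(wt)*u(t)
Recognize w^2 = 144, so w = 12; numerator 84 = 7*12.
f(t) = 7*sin(12t)*u(t)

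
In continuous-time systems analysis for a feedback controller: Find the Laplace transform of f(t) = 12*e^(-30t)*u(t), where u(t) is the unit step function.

Standard Laplace transform pair:
e^(-at)*u(t) <-> 1/(s+a)
With a = 30: L{12*e^(-30t)*u(t)} = 12/(s+30), ROC: Re(s) > -30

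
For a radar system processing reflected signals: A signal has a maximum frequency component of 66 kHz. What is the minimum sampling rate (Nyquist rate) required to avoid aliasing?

By the Nyquist-Shannon sampling theorem,
the minimum sampling rate (Nyquist rate) must be at least 2 * f_max.
Nyquist rate = 2 * 66 kHz = 132 kHz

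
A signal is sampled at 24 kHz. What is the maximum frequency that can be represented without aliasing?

The maximum frequency that can be represented without aliasing
is the Nyquist frequency: f_max = f_s / 2 = 24 kHz / 2 = 12 kHz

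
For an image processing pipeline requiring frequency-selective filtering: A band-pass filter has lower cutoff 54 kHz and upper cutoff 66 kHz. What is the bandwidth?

Bandwidth = f_high - f_low
= 66 kHz - 54 kHz = 12 kHz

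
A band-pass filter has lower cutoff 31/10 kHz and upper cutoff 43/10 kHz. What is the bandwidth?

Bandwidth = f_high - f_low
= 43/10 kHz - 31/10 kHz = 6/5 kHz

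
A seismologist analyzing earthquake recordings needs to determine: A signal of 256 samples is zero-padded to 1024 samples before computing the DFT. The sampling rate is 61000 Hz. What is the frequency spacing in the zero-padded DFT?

Original DFT: N = 256, resolution = f_s/N = 61000/256 = 7625/32 Hz
Zero-padded DFT: N = 1024, resolution = f_s/N = 61000/1024 = 7625/128 Hz
Zero-padding interpolates the spectrum (finer frequency grid)
but does NOT improve the true spectral resolution (ability to resolve close frequencies).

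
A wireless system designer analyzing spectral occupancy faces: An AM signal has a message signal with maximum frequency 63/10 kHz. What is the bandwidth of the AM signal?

In AM (double-sideband), the bandwidth is twice the message frequency.
BW = 2 * f_m = 2 * 63/10 kHz = 63/5 kHz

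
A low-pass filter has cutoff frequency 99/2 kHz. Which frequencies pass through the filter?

A low-pass filter passes all frequencies below the cutoff frequency 99/2 kHz and attenuates higher frequencies.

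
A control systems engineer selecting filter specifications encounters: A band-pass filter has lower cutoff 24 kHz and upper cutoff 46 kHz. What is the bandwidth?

Bandwidth = f_high - f_low
= 46 kHz - 24 kHz = 22 kHz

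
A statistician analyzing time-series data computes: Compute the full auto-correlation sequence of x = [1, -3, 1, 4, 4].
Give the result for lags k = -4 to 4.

r_xx[k] = sum_m x[m]*x[m+k], indexed from 0, for k = -4 to 4:
  r_xx[-4] = x[4]*x[0] = 4
  r_xx[-3] = x[3]*x[0] + x[4]*x[1] = -8
  r_xx[-2] = x[2]*x[0] + x[3]*x[1] + x[4]*x[2] = -7
  r_xx[-1] = x[1]*x[0] + x[2]*x[1] + x[3]*x[2] + x[4]*x[3] = 14
  r_xx[0] = x[0]*x[0] + x[1]*x[1] + x[2]*x[2] + x[3]*x[3] + x[4]*x[4] = 43
  r_xx[1] = x[0]*x[1] + x[1]*x[2] + x[2]*x[3] + x[3]*x[4] = 14
  r_xx[2] = x[0]*x[2] + x[1]*x[3] + x[2]*x[4] = -7
  r_xx[3] = x[0]*x[3] + x[1]*x[4] = -8
  r_xx[4] = x[0]*x[4] = 4
r_xx = [4, -8, -7, 14, 43, 14, -7, -8, 4]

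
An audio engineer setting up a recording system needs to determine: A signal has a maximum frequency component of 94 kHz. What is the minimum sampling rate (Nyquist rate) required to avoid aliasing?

By the Nyquist-Shannon sampling theorem,
the minimum sampling rate (Nyquist rate) must be at least 2 * f_max.
Nyquist rate = 2 * 94 kHz = 188 kHz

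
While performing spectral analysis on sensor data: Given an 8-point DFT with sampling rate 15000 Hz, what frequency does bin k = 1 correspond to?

The frequency of DFT bin k is: f_k = k * f_s / N
f_1 = 1 * 15000 / 8 = 1875 Hz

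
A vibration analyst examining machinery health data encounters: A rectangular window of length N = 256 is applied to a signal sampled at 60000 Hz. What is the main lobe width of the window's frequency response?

For a rectangular window of length N,
the main lobe width in frequency is 2*f_s/N.
= 2*60000/256 = 1875/4 Hz
This determines the minimum frequency separation for resolving two sinusoids.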